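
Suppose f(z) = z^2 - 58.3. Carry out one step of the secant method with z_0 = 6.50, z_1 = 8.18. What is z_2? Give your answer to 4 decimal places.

7.5933

f(6.50) = -16.050000, f(8.18) = 8.612400
z_2 = 8.180000 − 8.612400·(8.180000 − 6.500000) / (8.612400 − (-16.050000)) = 8.180000 − (14.468832)/(24.662400) = 7.593324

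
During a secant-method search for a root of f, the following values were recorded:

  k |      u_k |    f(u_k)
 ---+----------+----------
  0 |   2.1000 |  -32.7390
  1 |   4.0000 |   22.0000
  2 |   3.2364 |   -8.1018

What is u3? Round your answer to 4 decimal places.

3.4419

u3 = 3.2364 − (-8.1018)·(3.2364 − 4.0000) / (-8.1018 − 22.0000)
   = 3.2364 − (6.186534)/(-30.101800) = 3.441920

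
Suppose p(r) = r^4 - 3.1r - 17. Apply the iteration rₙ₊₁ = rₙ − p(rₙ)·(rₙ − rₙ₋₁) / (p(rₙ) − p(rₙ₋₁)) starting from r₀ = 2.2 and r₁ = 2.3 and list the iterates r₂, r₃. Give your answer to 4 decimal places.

p(2.2) = -0.394400, p(2.3) = 3.854100
r₂ = 2.300000 − 3.854100·(2.300000 − 2.200000) / (3.854100 − (-0.394400)) = 2.300000 − (0.385410)/(4.248500) = 2.209283
p(2.209283) = -0.025275
r₃ = 2.209283 − (-0.025275)·(2.209283 − 2.300000) / (-0.025275 − 3.854100) = 2.209283 − (0.002293)/(-3.879375) = 2.209874

2.2093, 2.2099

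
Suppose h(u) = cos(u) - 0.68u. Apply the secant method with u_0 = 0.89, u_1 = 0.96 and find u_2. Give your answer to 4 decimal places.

0.9064

h(0.89) = 0.024212, h(0.96) = -0.079280
u_2 = 0.960000 − (-0.079280)·(0.960000 − 0.890000) / (-0.079280 − 0.024212) = 0.960000 − (-0.005550)/(-0.103492) = 0.906377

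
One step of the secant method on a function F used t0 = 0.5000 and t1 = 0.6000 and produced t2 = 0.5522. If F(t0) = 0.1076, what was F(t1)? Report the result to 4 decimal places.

-0.0985

The secant line through (0.5000, 0.1076) and (0.6000, F(t1)) crosses zero at t2 = 0.5522.
So (0.5000, 0.1076), (0.6000, F(t1)), (0.5522, 0) are collinear:
F(t1) = 0.1076 · (0.6000 − 0.5522) / (0.5000 − 0.5522) = 0.1076 · (0.047800)/(-0.052200) = -0.098530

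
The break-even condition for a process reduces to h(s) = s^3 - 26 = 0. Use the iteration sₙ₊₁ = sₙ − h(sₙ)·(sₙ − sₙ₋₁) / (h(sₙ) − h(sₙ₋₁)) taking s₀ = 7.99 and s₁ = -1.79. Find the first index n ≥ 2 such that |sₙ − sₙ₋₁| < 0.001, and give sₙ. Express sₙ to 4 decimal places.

n = 7, sₙ = 2.9625

h(7.99) = 484.082399, h(-1.79) = -31.735339
s₂ = -1.790000 − (-31.735339)·(-9.780000)/(-515.817738) = -1.188292;  |Δ| = 0.601708
h(-1.188292) = -27.677914
s₃ = -1.188292 − (-27.677914)·(0.601708)/(4.057425) = 2.916286;  |Δ| = 4.104578
h(2.916286) = -1.197788
s₄ = 2.916286 − (-1.197788)·(4.104578)/(26.480125) = 3.101951;  |Δ| = 0.185664
h(3.101951) = 3.847269
s₅ = 3.101951 − 3.847269·(0.185664)/(5.045057) = 2.960366;  |Δ| = 0.141584
h(2.960366) = -0.056036
s₆ = 2.960366 − (-0.056036)·(-0.141584)/(-3.903305) = 2.962399;  |Δ| = 0.002033
h(2.962399) = -0.002560
s₇ = 2.962399 − (-0.002560)·(0.002033)/(0.053476) = 2.962496;  |Δ| = 0.000097
|s₇ − s₆| = 0.000097 < 0.001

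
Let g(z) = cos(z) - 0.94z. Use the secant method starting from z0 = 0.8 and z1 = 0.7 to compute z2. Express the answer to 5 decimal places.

g(0.8) = -0.0552933, g(0.7) = 0.1068422
z2 = 0.7000000 − 0.1068422·(0.7000000 − 0.8000000) / (0.1068422 − (-0.0552933)) = 0.7000000 − (-0.0106842)/(0.1621355) = 0.7658969

0.76590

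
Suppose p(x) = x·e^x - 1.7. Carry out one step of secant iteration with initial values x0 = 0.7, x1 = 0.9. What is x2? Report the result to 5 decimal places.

0.77223

p(0.7) = -0.2903731, p(0.9) = 0.5136428
x2 = 0.9000000 − 0.5136428·(0.9000000 − 0.7000000) / (0.5136428 − (-0.2903731)) = 0.9000000 − (0.1027286)/(0.8040159) = 0.7722307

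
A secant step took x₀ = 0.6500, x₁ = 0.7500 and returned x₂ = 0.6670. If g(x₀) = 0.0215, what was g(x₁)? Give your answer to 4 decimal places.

The secant line through (0.6500, 0.0215) and (0.7500, g(x₁)) crosses zero at x₂ = 0.6670.
So (0.6500, 0.0215), (0.7500, g(x₁)), (0.6670, 0) are collinear:
g(x₁) = 0.0215 · (0.7500 − 0.6670) / (0.6500 − 0.6670) = 0.0215 · (0.083000)/(-0.017000) = -0.104971

-0.1050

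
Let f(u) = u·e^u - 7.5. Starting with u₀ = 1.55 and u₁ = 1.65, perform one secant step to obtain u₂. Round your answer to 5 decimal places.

1.56530

f(1.55) = -0.1972212, f(1.65) = 1.0915167
u₂ = 1.6500000 − 1.0915167·(1.6500000 − 1.5500000) / (1.0915167 − (-0.1972212)) = 1.6500000 − (0.1091517)/(1.2887379) = 1.5653034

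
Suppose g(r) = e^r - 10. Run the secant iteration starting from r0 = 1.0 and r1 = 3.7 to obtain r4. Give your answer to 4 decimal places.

g(1.0) = -7.281718, g(3.7) = 30.447304
r2 = 3.700000 − 30.447304·(3.700000 − 1.000000) / (30.447304 − (-7.281718)) = 3.700000 − (82.207722)/(37.729023) = 1.521101
g(1.521101) = -5.422737
r3 = 1.521101 − (-5.422737)·(1.521101 − 3.700000) / (-5.422737 − 30.447304) = 1.521101 − (11.815595)/(-35.870041) = 1.850501
g(1.850501) = -3.636991
r4 = 1.850501 − (-3.636991)·(1.850501 − 1.521101) / (-3.636991 − (-5.422737)) = 1.850501 − (-1.198025)/(1.785746) = 2.521384

2.5214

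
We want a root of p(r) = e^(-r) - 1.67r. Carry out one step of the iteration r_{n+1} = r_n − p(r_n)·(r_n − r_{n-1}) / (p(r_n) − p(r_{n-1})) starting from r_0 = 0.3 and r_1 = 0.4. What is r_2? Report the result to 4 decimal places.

0.4010

p(0.3) = 0.239818, p(0.4) = 0.002320
r_2 = 0.400000 − 0.002320·(0.400000 − 0.300000) / (0.002320 − 0.239818) = 0.400000 − (0.000232)/(-0.237498) = 0.400977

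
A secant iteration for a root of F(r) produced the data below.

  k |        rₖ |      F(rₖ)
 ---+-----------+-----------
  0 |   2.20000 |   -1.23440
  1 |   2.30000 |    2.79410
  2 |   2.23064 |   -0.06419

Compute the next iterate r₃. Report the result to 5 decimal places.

2.23220

r₃ = 2.23064 − (-0.06419)·(2.23064 − 2.30000) / (-0.06419 − 2.79410)
   = 2.23064 − (0.0044522)/(-2.8582900) = 2.2321977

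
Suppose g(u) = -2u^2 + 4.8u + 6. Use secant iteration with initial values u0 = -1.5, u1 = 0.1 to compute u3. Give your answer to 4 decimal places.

g(-1.5) = -5.700000, g(0.1) = 6.460000
u2 = 0.100000 − 6.460000·(0.100000 − (-1.500000)) / (6.460000 − (-5.700000)) = 0.100000 − (10.336000)/(12.160000) = -0.750000
g(-0.750000) = 1.275000
u3 = -0.750000 − 1.275000·(-0.750000 − 0.100000) / (1.275000 − 6.460000) = -0.750000 − (-1.083750)/(-5.185000) = -0.959016

-0.9590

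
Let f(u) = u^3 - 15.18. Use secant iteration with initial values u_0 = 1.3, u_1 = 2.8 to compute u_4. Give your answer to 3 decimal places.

2.478

f(1.3) = -12.98300, f(2.8) = 6.77200
u_2 = 2.80000 − 6.77200·(2.80000 − 1.30000) / (6.77200 − (-12.98300)) = 2.80000 − (10.15800)/(19.75500) = 2.28580
f(2.28580) = -3.23695
u_3 = 2.28580 − (-3.23695)·(2.28580 − 2.80000) / (-3.23695 − 6.77200) = 2.28580 − (1.66444)/(-10.00895) = 2.45210
f(2.45210) = -0.43610
u_4 = 2.45210 − (-0.43610)·(2.45210 − 2.28580) / (-0.43610 − (-3.23695)) = 2.45210 − (-0.07252)/(2.80085) = 2.47799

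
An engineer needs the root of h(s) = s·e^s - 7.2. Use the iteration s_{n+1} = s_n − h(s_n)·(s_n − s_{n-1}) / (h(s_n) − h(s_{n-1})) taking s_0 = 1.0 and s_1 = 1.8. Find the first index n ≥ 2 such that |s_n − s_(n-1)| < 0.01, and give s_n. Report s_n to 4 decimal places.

n = 5, s_n = 1.5414

h(1.0) = -4.481718, h(1.8) = 3.689365
s_2 = 1.800000 − 3.689365·(0.800000)/(8.171084) = 1.438788;  |Δ| = 0.361212
h(1.438788) = -1.134668
s_3 = 1.438788 − (-1.134668)·(-0.361212)/(-4.824033) = 1.523749;  |Δ| = 0.084961
h(1.523749) = -0.206905
s_4 = 1.523749 − (-0.206905)·(0.084961)/(0.927763) = 1.542697;  |Δ| = 0.018948
h(1.542697) = 0.015482
s_5 = 1.542697 − 0.015482·(0.018948)/(0.222387) = 1.541378;  |Δ| = 0.001319
|s_5 − s_4| = 0.001319 < 0.01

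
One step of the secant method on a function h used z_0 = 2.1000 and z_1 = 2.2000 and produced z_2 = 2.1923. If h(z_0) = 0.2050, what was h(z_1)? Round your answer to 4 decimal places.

The secant line through (2.1000, 0.2050) and (2.2000, h(z_1)) crosses zero at z_2 = 2.1923.
So (2.1000, 0.2050), (2.2000, h(z_1)), (2.1923, 0) are collinear:
h(z_1) = 0.2050 · (2.2000 − 2.1923) / (2.1000 − 2.1923) = 0.2050 · (0.007700)/(-0.092300) = -0.017102

-0.0171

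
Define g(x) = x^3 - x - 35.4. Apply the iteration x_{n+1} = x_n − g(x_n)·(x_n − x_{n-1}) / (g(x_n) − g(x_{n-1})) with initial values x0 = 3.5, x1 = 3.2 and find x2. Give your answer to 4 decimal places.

3.3784

g(3.5) = 3.975000, g(3.2) = -5.832000
x2 = 3.200000 − (-5.832000)·(3.200000 − 3.500000) / (-5.832000 − 3.975000) = 3.200000 − (1.749600)/(-9.807000) = 3.378403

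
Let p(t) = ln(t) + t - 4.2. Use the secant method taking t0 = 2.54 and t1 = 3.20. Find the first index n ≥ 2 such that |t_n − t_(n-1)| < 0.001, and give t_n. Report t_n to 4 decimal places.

n = 4, t_n = 3.0763

p(2.54) = -0.727836, p(3.20) = 0.163151
t2 = 3.200000 − 0.163151·(0.660000)/(0.890987) = 3.079146;  |Δ| = 0.120854
p(3.079146) = 0.003798
t3 = 3.079146 − 0.003798·(-0.120854)/(-0.159353) = 3.076265;  |Δ| = 0.002880
p(3.076265) = -0.000018
t4 = 3.076265 − (-0.000018)·(-0.002880)/(-0.003816) = 3.076279;  |Δ| = 0.000014
|t4 − t3| = 0.000014 < 0.001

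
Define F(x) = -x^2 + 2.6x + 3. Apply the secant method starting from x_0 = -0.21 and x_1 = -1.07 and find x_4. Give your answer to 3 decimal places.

F(-0.21) = 2.40990, F(-1.07) = -0.92690
x_2 = -1.07000 − (-0.92690)·(-1.07000 − (-0.21000)) / (-0.92690 − 2.40990) = -1.07000 − (0.79713)/(-3.33680) = -0.83111
F(-0.83111) = 0.14838
x_3 = -0.83111 − 0.14838·(-0.83111 − (-1.07000)) / (0.14838 − (-0.92690)) = -0.83111 − (0.03545)/(1.07528) = -0.86407
F(-0.86407) = 0.00679
x_4 = -0.86407 − 0.00679·(-0.86407 − (-0.83111)) / (0.00679 − 0.14838) = -0.86407 − (-0.00022)/(-0.14159) = -0.86565

-0.866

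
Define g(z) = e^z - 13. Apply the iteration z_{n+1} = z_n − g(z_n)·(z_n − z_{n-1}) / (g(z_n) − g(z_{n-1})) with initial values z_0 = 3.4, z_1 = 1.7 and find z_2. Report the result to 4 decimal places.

g(3.4) = 16.964100, g(1.7) = -7.526053
z_2 = 1.700000 − (-7.526053)·(1.700000 − 3.400000) / (-7.526053 − 16.964100) = 1.700000 − (12.794289)/(-24.490153) = 2.222426

2.2224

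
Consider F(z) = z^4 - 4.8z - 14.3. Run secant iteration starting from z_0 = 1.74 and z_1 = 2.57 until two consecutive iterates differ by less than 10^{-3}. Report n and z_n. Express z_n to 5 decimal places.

F(1.74) = -13.4856382, F(2.57) = 16.9887040
z_2 = 2.5700000 − 16.9887040·(0.8300000)/(30.4743422) = 2.1072952;  |Δ| = 0.4627048
F(2.1072952) = -4.6952620
z_3 = 2.1072952 − (-4.6952620)·(-0.4627048)/(-21.6839660) = 2.2074854;  |Δ| = 0.1001902
F(2.2074854) = -1.1498819
z_4 = 2.2074854 − (-1.1498819)·(0.1001902)/(3.5453801) = 2.2399803;  |Δ| = 0.0324949
F(2.2399803) = 0.1235187
z_5 = 2.2399803 − 0.1235187·(0.0324949)/(1.2734006) = 2.2368283;  |Δ| = 0.0031520
F(2.2368283) = -0.0027549
z_6 = 2.2368283 − (-0.0027549)·(-0.0031520)/(-0.1262736) = 2.2368971;  |Δ| = 0.0000688
|z_6 − z_5| = 0.0000688 < 10^{-3}

n = 6, z_n = 2.23690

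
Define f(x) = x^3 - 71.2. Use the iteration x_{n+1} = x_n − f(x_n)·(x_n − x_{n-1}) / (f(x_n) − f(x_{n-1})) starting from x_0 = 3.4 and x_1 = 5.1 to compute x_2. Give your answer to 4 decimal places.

f(3.4) = -31.896000, f(5.1) = 61.451000
x_2 = 5.100000 − 61.451000·(5.100000 − 3.400000) / (61.451000 − (-31.896000)) = 5.100000 − (104.466700)/(93.347000) = 3.980878

3.9809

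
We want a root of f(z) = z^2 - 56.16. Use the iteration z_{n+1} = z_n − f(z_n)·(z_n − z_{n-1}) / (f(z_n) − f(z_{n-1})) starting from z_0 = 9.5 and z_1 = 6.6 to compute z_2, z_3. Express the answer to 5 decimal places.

7.38261, 7.50112

f(9.5) = 34.0900000, f(6.6) = -12.6000000
z_2 = 6.6000000 − (-12.6000000)·(6.6000000 − 9.5000000) / (-12.6000000 − 34.0900000) = 6.6000000 − (36.5400000)/(-46.6900000) = 7.3826087
f(7.3826087) = -1.6570888
z_3 = 7.3826087 − (-1.6570888)·(7.3826087 − 6.6000000) / (-1.6570888 − (-12.6000000)) = 7.3826087 − (-1.2968521)/(10.9429112) = 7.5011194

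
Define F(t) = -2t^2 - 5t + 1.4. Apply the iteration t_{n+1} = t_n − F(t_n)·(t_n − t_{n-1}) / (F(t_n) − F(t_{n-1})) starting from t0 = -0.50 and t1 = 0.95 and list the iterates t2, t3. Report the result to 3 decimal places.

F(-0.50) = 3.40000, F(0.95) = -5.15500
t2 = 0.95000 − (-5.15500)·(0.95000 − (-0.50000)) / (-5.15500 − 3.40000) = 0.95000 − (-7.47475)/(-8.55500) = 0.07627
F(0.07627) = 1.00701
t3 = 0.07627 − 1.00701·(0.07627 − 0.95000) / (1.00701 − (-5.15500)) = 0.07627 − (-0.87985)/(6.16201) = 0.21906

0.076, 0.219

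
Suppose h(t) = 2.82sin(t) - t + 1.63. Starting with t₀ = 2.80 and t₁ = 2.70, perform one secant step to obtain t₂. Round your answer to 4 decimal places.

h(2.80) = -0.225333, h(2.70) = 0.135211
t₂ = 2.700000 − 0.135211·(2.700000 − 2.800000) / (0.135211 − (-0.225333)) = 2.700000 − (-0.013521)/(0.360545) = 2.737502

2.7375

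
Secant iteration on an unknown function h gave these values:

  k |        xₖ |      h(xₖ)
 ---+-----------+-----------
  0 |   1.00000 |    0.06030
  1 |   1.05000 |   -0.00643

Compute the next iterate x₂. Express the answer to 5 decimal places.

x₂ = 1.05000 − (-0.00643)·(1.05000 − 1.00000) / (-0.00643 − 0.06030)
   = 1.05000 − (-0.0003215)/(-0.0667300) = 1.0451821

1.04518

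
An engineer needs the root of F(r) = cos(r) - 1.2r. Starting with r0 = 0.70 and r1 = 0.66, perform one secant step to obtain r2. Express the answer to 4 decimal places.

F(0.70) = -0.075158, F(0.66) = -0.002008
r2 = 0.660000 − (-0.002008)·(0.660000 − 0.700000) / (-0.002008 − (-0.075158)) = 0.660000 − (0.000080)/(0.073150) = 0.658902

0.6589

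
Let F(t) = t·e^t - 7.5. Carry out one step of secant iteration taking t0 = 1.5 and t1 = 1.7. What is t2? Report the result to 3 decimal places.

1.560

F(1.5) = -0.77747, F(1.7) = 1.80571
t2 = 1.70000 − 1.80571·(1.70000 − 1.50000) / (1.80571 − (-0.77747)) = 1.70000 − (0.36114)/(2.58318) = 1.56019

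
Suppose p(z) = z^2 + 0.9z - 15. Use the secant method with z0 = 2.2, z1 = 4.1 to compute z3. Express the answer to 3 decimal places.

3.440

p(2.2) = -8.18000, p(4.1) = 5.50000
z2 = 4.10000 − 5.50000·(4.10000 − 2.20000) / (5.50000 − (-8.18000)) = 4.10000 − (10.45000)/(13.68000) = 3.33611
p(3.33611) = -0.86786
z3 = 3.33611 − (-0.86786)·(3.33611 − 4.10000) / (-0.86786 − 5.50000) = 3.33611 − (0.66295)/(-6.36786) = 3.44022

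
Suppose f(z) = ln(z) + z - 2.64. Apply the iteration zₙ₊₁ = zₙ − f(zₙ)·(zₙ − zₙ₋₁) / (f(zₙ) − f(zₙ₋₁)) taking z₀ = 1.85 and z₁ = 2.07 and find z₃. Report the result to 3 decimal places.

1.965

f(1.85) = -0.17481, f(2.07) = 0.15755
z₂ = 2.07000 − 0.15755·(2.07000 − 1.85000) / (0.15755 − (-0.17481)) = 2.07000 − (0.03466)/(0.33236) = 1.96571
f(1.96571) = 0.00157
z₃ = 1.96571 − 0.00157·(1.96571 − 2.07000) / (0.00157 − 0.15755) = 1.96571 − (-0.00016)/(-0.15598) = 1.96466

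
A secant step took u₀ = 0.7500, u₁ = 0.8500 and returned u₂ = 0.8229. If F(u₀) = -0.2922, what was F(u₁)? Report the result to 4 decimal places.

The secant line through (0.7500, -0.2922) and (0.8500, F(u₁)) crosses zero at u₂ = 0.8229.
So (0.7500, -0.2922), (0.8500, F(u₁)), (0.8229, 0) are collinear:
F(u₁) = -0.2922 · (0.8500 − 0.8229) / (0.7500 − 0.8229) = -0.2922 · (0.027100)/(-0.072900) = 0.108623

0.1086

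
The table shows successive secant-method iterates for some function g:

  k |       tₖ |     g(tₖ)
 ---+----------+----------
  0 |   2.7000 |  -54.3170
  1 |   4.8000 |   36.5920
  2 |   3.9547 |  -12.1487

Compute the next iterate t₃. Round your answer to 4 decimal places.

t₃ = 3.9547 − (-12.1487)·(3.9547 − 4.8000) / (-12.1487 − 36.5920)
   = 3.9547 − (10.269296)/(-48.740700) = 4.165392

4.1654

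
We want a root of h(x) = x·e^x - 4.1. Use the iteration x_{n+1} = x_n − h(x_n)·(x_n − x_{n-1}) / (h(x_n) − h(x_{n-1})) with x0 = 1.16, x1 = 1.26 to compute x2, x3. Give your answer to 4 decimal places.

1.2139, 1.2156

h(1.16) = -0.399677, h(1.26) = 0.342031
x2 = 1.260000 − 0.342031·(1.260000 − 1.160000) / (0.342031 − (-0.399677)) = 1.260000 − (0.034203)/(0.741708) = 1.213886
h(1.213886) = -0.013402
x3 = 1.213886 − (-0.013402)·(1.213886 − 1.260000) / (-0.013402 − 0.342031) = 1.213886 − (0.000618)/(-0.355433) = 1.215625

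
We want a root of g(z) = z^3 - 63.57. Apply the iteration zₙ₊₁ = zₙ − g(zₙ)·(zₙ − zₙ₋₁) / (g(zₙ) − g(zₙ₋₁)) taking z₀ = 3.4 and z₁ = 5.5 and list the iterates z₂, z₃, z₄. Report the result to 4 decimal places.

g(3.4) = -24.266000, g(5.5) = 102.805000
z₂ = 5.500000 − 102.805000·(5.500000 − 3.400000) / (102.805000 − (-24.266000)) = 5.500000 − (215.890500)/(127.071000) = 3.801025
g(3.801025) = -8.653601
z₃ = 3.801025 − (-8.653601)·(3.801025 − 5.500000) / (-8.653601 − 102.805000) = 3.801025 − (14.702256)/(-111.458601) = 3.932932
g(3.932932) = -2.735570
z₄ = 3.932932 − (-2.735570)·(3.932932 − 3.801025) / (-2.735570 − (-8.653601)) = 3.932932 − (-0.360843)/(5.918031) = 3.993906

3.8010, 3.9329, 3.9939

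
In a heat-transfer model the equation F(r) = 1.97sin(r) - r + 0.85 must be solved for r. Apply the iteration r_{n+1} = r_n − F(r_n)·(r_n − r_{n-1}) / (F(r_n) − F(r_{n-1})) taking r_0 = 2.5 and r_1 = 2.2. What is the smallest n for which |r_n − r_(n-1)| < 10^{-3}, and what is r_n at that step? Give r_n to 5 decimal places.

F(2.5) = -0.4710099, F(2.2) = 0.2427379
r_2 = 2.2000000 − 0.2427379·(-0.3000000)/(0.7137478) = 2.3020268;  |Δ| = 0.1020268
F(2.3020268) = 0.0143492
r_3 = 2.3020268 − 0.0143492·(0.1020268)/(-0.2283887) = 2.3084369;  |Δ| = 0.0064102
F(2.3084369) = -0.0005238
r_4 = 2.3084369 − (-0.0005238)·(0.0064102)/(-0.0148730) = 2.3082112;  |Δ| = 0.0002257
|r_4 − r_3| = 0.0002257 < 10^{-3}

n = 4, r_n = 2.30821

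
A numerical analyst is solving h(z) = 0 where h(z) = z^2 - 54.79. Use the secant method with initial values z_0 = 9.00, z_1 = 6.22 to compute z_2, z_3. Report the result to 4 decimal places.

7.2779, 7.4129

h(9.00) = 26.210000, h(6.22) = -16.101600
z_2 = 6.220000 − (-16.101600)·(6.220000 − 9.000000) / (-16.101600 − 26.210000) = 6.220000 − (44.762448)/(-42.311600) = 7.277924
h(7.277924) = -1.821825
z_3 = 7.277924 − (-1.821825)·(7.277924 − 6.220000) / (-1.821825 − (-16.101600)) = 7.277924 − (-1.927352)/(14.279775) = 7.412895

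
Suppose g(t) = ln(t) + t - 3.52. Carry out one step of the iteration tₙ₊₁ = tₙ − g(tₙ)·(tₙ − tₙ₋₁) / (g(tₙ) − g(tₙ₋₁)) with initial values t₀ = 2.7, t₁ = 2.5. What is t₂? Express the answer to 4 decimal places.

g(2.7) = 0.173252, g(2.5) = -0.103709
t₂ = 2.500000 − (-0.103709)·(2.500000 − 2.700000) / (-0.103709 − 0.173252) = 2.500000 − (0.020742)/(-0.276961) = 2.574891

2.5749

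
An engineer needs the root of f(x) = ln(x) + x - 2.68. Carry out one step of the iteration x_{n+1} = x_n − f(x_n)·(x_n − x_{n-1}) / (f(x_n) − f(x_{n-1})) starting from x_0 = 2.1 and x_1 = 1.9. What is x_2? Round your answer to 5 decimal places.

f(2.1) = 0.1619373, f(1.9) = -0.1381461
x_2 = 1.9000000 − (-0.1381461)·(1.9000000 − 2.1000000) / (-0.1381461 − 0.1619373) = 1.9000000 − (0.0276292)/(-0.3000835) = 1.9920718

1.99207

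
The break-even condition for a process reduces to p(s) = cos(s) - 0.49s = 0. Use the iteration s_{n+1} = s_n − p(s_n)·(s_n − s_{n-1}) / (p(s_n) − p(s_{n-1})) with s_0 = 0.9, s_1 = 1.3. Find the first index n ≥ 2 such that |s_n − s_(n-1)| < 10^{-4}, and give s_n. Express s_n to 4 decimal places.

p(0.9) = 0.180610, p(1.3) = -0.369501
s_2 = 1.300000 − (-0.369501)·(0.400000)/(-0.550111) = 1.031326;  |Δ| = 0.268674
p(1.031326) = 0.008332
s_3 = 1.031326 − 0.008332·(-0.268674)/(0.377833) = 1.037251;  |Δ| = 0.005925
p(1.037251) = 0.000336
s_4 = 1.037251 − 0.000336·(0.005925)/(-0.007995) = 1.037500;  |Δ| = 0.000249
p(1.037500) = 0.000000
s_5 = 1.037500 − 0.000000·(0.000249)/(-0.000337) = 1.037500;  |Δ| = 0.000000
|s_5 − s_4| = 0.000000 < 10^{-4}

n = 5, s_n = 1.0375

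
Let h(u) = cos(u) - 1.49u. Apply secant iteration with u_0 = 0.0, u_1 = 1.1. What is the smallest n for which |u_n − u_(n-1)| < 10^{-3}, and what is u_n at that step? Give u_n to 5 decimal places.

n = 5, u_n = 0.56635

h(0.0) = 1.0000000, h(1.1) = -1.1854039
u_2 = 1.1000000 − (-1.1854039)·(1.1000000)/(-2.1854039) = 0.5033395;  |Δ| = 0.5966605
h(0.5033395) = 0.1260009
u_3 = 0.5033395 − 0.1260009·(-0.5966605)/(1.3114047) = 0.5606671;  |Δ| = 0.0573276
h(0.5606671) = 0.0115066
u_4 = 0.5606671 − 0.0115066·(0.0573276)/(-0.1144943) = 0.5664285;  |Δ| = 0.0057614
h(0.5664285) = -0.0001555
u_5 = 0.5664285 − (-0.0001555)·(0.0057614)/(-0.0116621) = 0.5663516;  |Δ| = 0.0000768
|u_5 − u_4| = 0.0000768 < 10^{-3}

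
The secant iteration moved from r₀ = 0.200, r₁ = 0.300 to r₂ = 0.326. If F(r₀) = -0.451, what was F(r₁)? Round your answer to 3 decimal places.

-0.093

The secant line through (0.200, -0.451) and (0.300, F(r₁)) crosses zero at r₂ = 0.326.
So (0.200, -0.451), (0.300, F(r₁)), (0.326, 0) are collinear:
F(r₁) = -0.451 · (0.300 − 0.326) / (0.200 − 0.326) = -0.451 · (-0.02600)/(-0.12600) = -0.09306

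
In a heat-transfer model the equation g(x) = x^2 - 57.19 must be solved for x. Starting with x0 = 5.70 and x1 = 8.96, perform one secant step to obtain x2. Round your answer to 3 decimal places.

7.385

g(5.70) = -24.70000, g(8.96) = 23.09160
x2 = 8.96000 − 23.09160·(8.96000 − 5.70000) / (23.09160 − (-24.70000)) = 8.96000 − (75.27862)/(47.79160) = 7.38486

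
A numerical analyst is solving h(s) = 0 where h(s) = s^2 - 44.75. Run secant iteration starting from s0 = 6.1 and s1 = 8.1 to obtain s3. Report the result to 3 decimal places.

6.684

h(6.1) = -7.54000, h(8.1) = 20.86000
s2 = 8.10000 − 20.86000·(8.10000 − 6.10000) / (20.86000 − (-7.54000)) = 8.10000 − (41.72000)/(28.40000) = 6.63099
h(6.63099) = -0.78003
s3 = 6.63099 − (-0.78003)·(6.63099 − 8.10000) / (-0.78003 − 20.86000) = 6.63099 − (1.14587)/(-21.64003) = 6.68394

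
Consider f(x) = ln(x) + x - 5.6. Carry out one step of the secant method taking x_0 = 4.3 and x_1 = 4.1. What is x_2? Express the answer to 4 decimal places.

f(4.3) = 0.158615, f(4.1) = -0.089013
x_2 = 4.100000 − (-0.089013)·(4.100000 − 4.300000) / (-0.089013 − 0.158615) = 4.100000 − (0.017803)/(-0.247628) = 4.171893

4.1719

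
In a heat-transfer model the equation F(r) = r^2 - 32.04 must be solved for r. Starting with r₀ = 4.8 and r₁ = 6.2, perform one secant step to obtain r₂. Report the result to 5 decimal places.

5.61818

F(4.8) = -9.0000000, F(6.2) = 6.4000000
r₂ = 6.2000000 − 6.4000000·(6.2000000 − 4.8000000) / (6.4000000 − (-9.0000000)) = 6.2000000 − (8.9600000)/(15.4000000) = 5.6181818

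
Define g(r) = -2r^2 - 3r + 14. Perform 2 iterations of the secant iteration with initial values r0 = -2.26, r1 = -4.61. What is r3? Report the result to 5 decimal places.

-3.45522

g(-2.26) = 10.5648000, g(-4.61) = -14.6742000
r2 = -4.6100000 − (-14.6742000)·(-4.6100000 − (-2.2600000)) / (-14.6742000 − 10.5648000) = -4.6100000 − (34.4843700)/(-25.2390000) = -3.2436872
g(-3.2436872) = 2.6880488
r3 = -3.2436872 − 2.6880488·(-3.2436872 − (-4.6100000)) / (2.6880488 − (-14.6742000)) = -3.2436872 − (3.6727156)/(17.3622488) = -3.4552217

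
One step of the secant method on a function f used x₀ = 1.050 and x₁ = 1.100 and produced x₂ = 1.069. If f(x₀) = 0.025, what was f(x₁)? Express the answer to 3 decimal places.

-0.041

The secant line through (1.050, 0.025) and (1.100, f(x₁)) crosses zero at x₂ = 1.069.
So (1.050, 0.025), (1.100, f(x₁)), (1.069, 0) are collinear:
f(x₁) = 0.025 · (1.100 − 1.069) / (1.050 − 1.069) = 0.025 · (0.03100)/(-0.01900) = -0.04079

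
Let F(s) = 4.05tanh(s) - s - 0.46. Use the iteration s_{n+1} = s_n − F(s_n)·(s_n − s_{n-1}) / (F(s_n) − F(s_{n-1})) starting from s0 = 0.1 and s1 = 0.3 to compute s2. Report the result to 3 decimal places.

0.154

F(0.1) = -0.15634, F(0.3) = 0.41982
s2 = 0.30000 − 0.41982·(0.30000 − 0.10000) / (0.41982 − (-0.15634)) = 0.30000 − (0.08396)/(0.57616) = 0.15427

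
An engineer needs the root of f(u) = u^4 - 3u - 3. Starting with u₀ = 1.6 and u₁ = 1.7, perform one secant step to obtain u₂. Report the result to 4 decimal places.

1.6832

f(1.6) = -1.246400, f(1.7) = 0.252100
u₂ = 1.700000 − 0.252100·(1.700000 − 1.600000) / (0.252100 − (-1.246400)) = 1.700000 − (0.025210)/(1.498500) = 1.683177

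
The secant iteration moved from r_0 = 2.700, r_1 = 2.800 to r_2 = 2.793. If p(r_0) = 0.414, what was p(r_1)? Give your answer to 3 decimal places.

-0.031

The secant line through (2.700, 0.414) and (2.800, p(r_1)) crosses zero at r_2 = 2.793.
So (2.700, 0.414), (2.800, p(r_1)), (2.793, 0) are collinear:
p(r_1) = 0.414 · (2.800 − 2.793) / (2.700 − 2.793) = 0.414 · (0.00700)/(-0.09300) = -0.03116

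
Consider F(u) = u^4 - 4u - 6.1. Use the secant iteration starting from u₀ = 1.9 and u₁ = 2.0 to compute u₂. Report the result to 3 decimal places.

1.926

F(1.9) = -0.66790, F(2.0) = 1.90000
u₂ = 2.00000 − 1.90000·(2.00000 − 1.90000) / (1.90000 − (-0.66790)) = 2.00000 − (0.19000)/(2.56790) = 1.92601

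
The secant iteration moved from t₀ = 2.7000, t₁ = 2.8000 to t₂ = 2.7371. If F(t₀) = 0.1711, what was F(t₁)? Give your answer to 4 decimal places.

The secant line through (2.7000, 0.1711) and (2.8000, F(t₁)) crosses zero at t₂ = 2.7371.
So (2.7000, 0.1711), (2.8000, F(t₁)), (2.7371, 0) are collinear:
F(t₁) = 0.1711 · (2.8000 − 2.7371) / (2.7000 − 2.7371) = 0.1711 · (0.062900)/(-0.037100) = -0.290086

-0.2901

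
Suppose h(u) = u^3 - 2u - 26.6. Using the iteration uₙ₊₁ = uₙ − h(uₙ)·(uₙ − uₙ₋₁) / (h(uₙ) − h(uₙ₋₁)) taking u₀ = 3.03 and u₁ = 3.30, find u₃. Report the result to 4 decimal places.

3.2079

h(3.03) = -4.841873, h(3.30) = 2.737000
u₂ = 3.300000 − 2.737000·(3.300000 − 3.030000) / (2.737000 − (-4.841873)) = 3.300000 − (0.738990)/(7.578873) = 3.202493
h(3.202493) = -0.160329
u₃ = 3.202493 − (-0.160329)·(3.202493 − 3.300000) / (-0.160329 − 2.737000) = 3.202493 − (0.015633)/(-2.897329) = 3.207889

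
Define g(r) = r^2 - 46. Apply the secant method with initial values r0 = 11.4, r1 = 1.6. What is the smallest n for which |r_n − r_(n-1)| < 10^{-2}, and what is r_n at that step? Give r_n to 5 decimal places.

n = 7, r_n = 6.78233

g(11.4) = 83.9600000, g(1.6) = -43.4400000
r2 = 1.6000000 − (-43.4400000)·(-9.8000000)/(-127.4000000) = 4.9415385;  |Δ| = 3.3415385
g(4.9415385) = -21.5811976
r3 = 4.9415385 − (-21.5811976)·(3.3415385)/(21.8588024) = 8.2406397;  |Δ| = 3.2991012
g(8.2406397) = 21.9081426
r4 = 8.2406397 − 21.9081426·(3.2991012)/(43.4893403) = 6.5786881;  |Δ| = 1.6619516
g(6.5786881) = -2.7208635
r5 = 6.5786881 − (-2.7208635)·(-1.6619516)/(-24.6290061) = 6.7622904;  |Δ| = 0.1836024
g(6.7622904) = -0.2714284
r6 = 6.7622904 − (-0.2714284)·(0.1836024)/(2.4494350) = 6.7826359;  |Δ| = 0.0203455
g(6.7826359) = 0.0041494
r7 = 6.7826359 − 0.0041494·(0.0203455)/(0.2755778) = 6.7823295;  |Δ| = 0.0003063
|r7 − r6| = 0.0003063 < 10^{-2}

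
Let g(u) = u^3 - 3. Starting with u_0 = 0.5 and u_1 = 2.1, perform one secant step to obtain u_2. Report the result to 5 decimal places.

1.00350

g(0.5) = -2.8750000, g(2.1) = 6.2610000
u_2 = 2.1000000 − 6.2610000·(2.1000000 − 0.5000000) / (6.2610000 − (-2.8750000)) = 2.1000000 − (10.0176000)/(9.1360000) = 1.0035026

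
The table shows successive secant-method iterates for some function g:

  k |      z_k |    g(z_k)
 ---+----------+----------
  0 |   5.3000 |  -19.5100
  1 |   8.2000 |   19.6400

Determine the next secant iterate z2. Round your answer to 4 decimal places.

6.7452

z2 = 8.2000 − 19.6400·(8.2000 − 5.3000) / (19.6400 − (-19.5100))
   = 8.2000 − (56.956000)/(39.150000) = 6.745185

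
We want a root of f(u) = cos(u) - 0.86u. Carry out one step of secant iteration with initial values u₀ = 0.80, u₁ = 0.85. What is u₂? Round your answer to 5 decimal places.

f(0.80) = 0.0087067, f(0.85) = -0.0710169
u₂ = 0.8500000 − (-0.0710169)·(0.8500000 − 0.8000000) / (-0.0710169 − 0.0087067) = 0.8500000 − (-0.0035508)/(-0.0797236) = 0.8054606

0.80546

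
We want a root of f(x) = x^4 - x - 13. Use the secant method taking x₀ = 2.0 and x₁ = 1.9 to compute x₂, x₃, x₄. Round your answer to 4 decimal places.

f(2.0) = 1.000000, f(1.9) = -1.867900
x₂ = 1.900000 − (-1.867900)·(1.900000 − 2.000000) / (-1.867900 − 1.000000) = 1.900000 − (0.186790)/(-2.867900) = 1.965131
f(1.965131) = -0.052088
x₃ = 1.965131 − (-0.052088)·(1.965131 − 1.900000) / (-0.052088 − (-1.867900)) = 1.965131 − (-0.003393)/(1.815812) = 1.967000
f(1.967000) = 0.002839
x₄ = 1.967000 − 0.002839·(1.967000 − 1.965131) / (0.002839 − (-0.052088)) = 1.967000 − (0.000005)/(0.054927) = 1.966903

1.9651, 1.9670, 1.9669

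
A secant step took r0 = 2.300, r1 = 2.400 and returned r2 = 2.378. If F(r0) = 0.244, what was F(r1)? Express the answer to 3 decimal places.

The secant line through (2.300, 0.244) and (2.400, F(r1)) crosses zero at r2 = 2.378.
So (2.300, 0.244), (2.400, F(r1)), (2.378, 0) are collinear:
F(r1) = 0.244 · (2.400 − 2.378) / (2.300 − 2.378) = 0.244 · (0.02200)/(-0.07800) = -0.06882

-0.069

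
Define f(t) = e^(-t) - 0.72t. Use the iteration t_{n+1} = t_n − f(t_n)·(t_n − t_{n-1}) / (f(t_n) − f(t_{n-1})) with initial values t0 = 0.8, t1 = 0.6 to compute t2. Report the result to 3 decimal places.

0.696

f(0.8) = -0.12667, f(0.6) = 0.11681
t2 = 0.60000 − 0.11681·(0.60000 − 0.80000) / (0.11681 − (-0.12667)) = 0.60000 − (-0.02336)/(0.24348) = 0.69595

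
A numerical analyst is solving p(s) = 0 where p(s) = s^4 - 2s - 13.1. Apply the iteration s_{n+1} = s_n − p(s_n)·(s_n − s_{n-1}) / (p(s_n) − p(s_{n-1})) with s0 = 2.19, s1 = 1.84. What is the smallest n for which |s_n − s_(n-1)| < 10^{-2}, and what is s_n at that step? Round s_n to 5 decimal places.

n = 4, s_n = 2.03556

p(2.19) = 5.5225752, p(1.84) = -5.3177126
s2 = 1.8400000 − (-5.3177126)·(-0.3500000)/(-10.8402878) = 2.0116928;  |Δ| = 0.1716928
p(2.0116928) = -0.7459217
s3 = 2.0116928 − (-0.7459217)·(0.1716928)/(4.5717909) = 2.0397058;  |Δ| = 0.0280130
p(2.0397058) = 0.1295133
s4 = 2.0397058 − 0.1295133·(0.0280130)/(0.8754351) = 2.0355615;  |Δ| = 0.0041443
|s4 − s3| = 0.0041443 < 10^{-2}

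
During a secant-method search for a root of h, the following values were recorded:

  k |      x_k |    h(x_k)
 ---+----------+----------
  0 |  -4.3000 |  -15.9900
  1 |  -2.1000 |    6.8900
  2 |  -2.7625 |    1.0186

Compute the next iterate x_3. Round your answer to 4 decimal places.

x_3 = -2.7625 − 1.0186·(-2.7625 − (-2.1000)) / (1.0186 − 6.8900)
   = -2.7625 − (-0.674823)/(-5.871400) = -2.877434

-2.8774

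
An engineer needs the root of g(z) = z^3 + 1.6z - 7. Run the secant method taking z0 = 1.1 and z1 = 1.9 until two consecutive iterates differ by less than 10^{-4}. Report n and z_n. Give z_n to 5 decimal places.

n = 6, z_n = 1.63638

g(1.1) = -3.9090000, g(1.9) = 2.8990000
z2 = 1.9000000 − 2.8990000·(0.8000000)/(6.8080000) = 1.5593420;  |Δ| = 0.3406580
g(1.5593420) = -0.7134391
z3 = 1.5593420 − (-0.7134391)·(-0.3406580)/(-3.6124391) = 1.6266203;  |Δ| = 0.0672783
g(1.6266203) = -0.0935437
z4 = 1.6266203 − (-0.0935437)·(0.0672783)/(0.6198954) = 1.6367727;  |Δ| = 0.0101525
g(1.6367727) = 0.0037912
z5 = 1.6367727 − 0.0037912·(0.0101525)/(0.0973349) = 1.6363773;  |Δ| = 0.0003954
g(1.6363773) = -0.0000189
z6 = 1.6363773 − (-0.0000189)·(-0.0003954)/(-0.0038101) = 1.6363792;  |Δ| = 0.0000020
|z6 − z5| = 0.0000020 < 10^{-4}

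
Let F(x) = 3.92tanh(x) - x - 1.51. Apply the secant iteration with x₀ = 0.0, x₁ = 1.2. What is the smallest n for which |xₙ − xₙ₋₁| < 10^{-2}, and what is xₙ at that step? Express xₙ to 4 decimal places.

n = 7, xₙ = 0.6027

F(0.0) = -1.510000, F(1.2) = 0.557926
x₂ = 1.200000 − 0.557926·(1.200000)/(2.067926) = 0.876240;  |Δ| = 0.323760
F(0.876240) = 0.375520
x₃ = 0.876240 − 0.375520·(-0.323760)/(-0.182406) = 0.209713;  |Δ| = 0.666528
F(0.209713) = -0.909482
x₄ = 0.209713 − (-0.909482)·(-0.666528)/(-1.285003) = 0.681459;  |Δ| = 0.471746
F(0.681459) = 0.131012
x₅ = 0.681459 − 0.131012·(0.471746)/(1.040494) = 0.622060;  |Δ| = 0.059399
F(0.622060) = 0.033978
x₆ = 0.622060 − 0.033978·(-0.059399)/(-0.097034) = 0.601261;  |Δ| = 0.020799
F(0.601261) = -0.002512
x₇ = 0.601261 − (-0.002512)·(-0.020799)/(-0.036490) = 0.602693;  |Δ| = 0.001432
|x₇ − x₆| = 0.001432 < 10^{-2}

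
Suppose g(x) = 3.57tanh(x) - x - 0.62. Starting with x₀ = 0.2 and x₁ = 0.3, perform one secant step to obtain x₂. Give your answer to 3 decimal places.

0.249

g(0.2) = -0.11537, g(0.3) = 0.11999
x₂ = 0.30000 − 0.11999·(0.30000 − 0.20000) / (0.11999 − (-0.11537)) = 0.30000 − (0.01200)/(0.23536) = 0.24902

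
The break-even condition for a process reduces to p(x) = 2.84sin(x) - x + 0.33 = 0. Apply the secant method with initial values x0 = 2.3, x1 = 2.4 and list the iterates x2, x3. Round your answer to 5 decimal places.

p(2.3) = 0.1478028, p(2.4) = -0.1516846
x2 = 2.4000000 − (-0.1516846)·(2.4000000 − 2.3000000) / (-0.1516846 − 0.1478028) = 2.4000000 − (-0.0151685)/(-0.2994874) = 2.3493519
p(2.3493519) = 0.0025253
x3 = 2.3493519 − 0.0025253·(2.3493519 − 2.4000000) / (0.0025253 − (-0.1516846)) = 2.3493519 − (-0.0001279)/(0.1542099) = 2.3501813

2.34935, 2.35018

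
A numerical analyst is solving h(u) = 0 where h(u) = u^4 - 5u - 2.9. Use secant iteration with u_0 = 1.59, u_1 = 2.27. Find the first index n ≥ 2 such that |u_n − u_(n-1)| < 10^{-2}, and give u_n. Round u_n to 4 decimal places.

h(1.59) = -4.458710, h(2.27) = 12.302378
u_2 = 2.270000 − 12.302378·(0.680000)/(16.761089) = 1.770891;  |Δ| = 0.499109
h(1.770891) = -1.919622
u_3 = 1.770891 − (-1.919622)·(-0.499109)/(-14.222000) = 1.838258;  |Δ| = 0.067368
h(1.838258) = -0.672346
u_4 = 1.838258 − (-0.672346)·(0.067368)/(1.247276) = 1.874573;  |Δ| = 0.036315
h(1.874573) = 0.075493
u_5 = 1.874573 − 0.075493·(0.036315)/(0.747838) = 1.870907;  |Δ| = 0.003666
|u_5 − u_4| = 0.003666 < 10^{-2}

n = 5, u_n = 1.8709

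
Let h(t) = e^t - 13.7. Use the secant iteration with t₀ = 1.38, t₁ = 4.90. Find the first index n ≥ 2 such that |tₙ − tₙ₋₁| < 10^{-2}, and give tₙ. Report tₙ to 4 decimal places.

h(1.38) = -9.725098, h(4.90) = 120.589780
t₂ = 4.900000 − 120.589780·(3.520000)/(130.314878) = 1.642689;  |Δ| = 3.257311
h(1.642689) = -8.530947
t₃ = 1.642689 − (-8.530947)·(-3.257311)/(-129.120727) = 1.857898;  |Δ| = 0.215209
h(1.857898) = -7.289749
t₄ = 1.857898 − (-7.289749)·(0.215209)/(1.241198) = 3.121854;  |Δ| = 1.263955
h(3.121854) = 8.988403
t₅ = 3.121854 − 8.988403·(1.263955)/(16.278152) = 2.423928;  |Δ| = 0.697926
h(2.423928) = -2.409878
t₆ = 2.423928 − (-2.409878)·(-0.697926)/(-11.398281) = 2.571487;  |Δ| = 0.147559
h(2.571487) = -0.614733
t₇ = 2.571487 − (-0.614733)·(0.147559)/(1.795145) = 2.622017;  |Δ| = 0.050530
h(2.622017) = 0.063460
t₈ = 2.622017 − 0.063460·(0.050530)/(0.678193) = 2.617289;  |Δ| = 0.004728
|t₈ − t₇| = 0.004728 < 10^{-2}

n = 8, tₙ = 2.6173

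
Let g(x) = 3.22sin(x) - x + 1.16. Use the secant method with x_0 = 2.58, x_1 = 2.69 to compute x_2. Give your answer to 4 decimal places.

2.6573

g(2.58) = 0.294762, g(2.69) = -0.124795
x_2 = 2.690000 − (-0.124795)·(2.690000 − 2.580000) / (-0.124795 − 0.294762) = 2.690000 − (-0.013727)/(-0.419557) = 2.657281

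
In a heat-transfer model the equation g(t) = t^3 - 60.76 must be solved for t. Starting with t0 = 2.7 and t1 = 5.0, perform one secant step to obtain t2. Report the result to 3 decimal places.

g(2.7) = -41.07700, g(5.0) = 64.24000
t2 = 5.00000 − 64.24000·(5.00000 − 2.70000) / (64.24000 − (-41.07700)) = 5.00000 − (147.75200)/(105.31700) = 3.59707

3.597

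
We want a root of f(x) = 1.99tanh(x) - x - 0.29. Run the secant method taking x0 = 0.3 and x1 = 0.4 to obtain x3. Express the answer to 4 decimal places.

f(0.3) = -0.010288, f(0.4) = 0.066098
x2 = 0.400000 − 0.066098·(0.400000 − 0.300000) / (0.066098 − (-0.010288)) = 0.400000 − (0.006610)/(0.076386) = 0.313468
f(0.313468) = 0.000674
x3 = 0.313468 − 0.000674·(0.313468 − 0.400000) / (0.000674 − 0.066098) = 0.313468 − (-0.000058)/(-0.065425) = 0.312577

0.3126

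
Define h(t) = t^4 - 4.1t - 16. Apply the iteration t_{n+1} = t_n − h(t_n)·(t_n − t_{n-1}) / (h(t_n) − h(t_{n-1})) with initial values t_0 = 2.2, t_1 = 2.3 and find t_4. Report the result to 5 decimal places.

h(2.2) = -1.5944000, h(2.3) = 2.5541000
t_2 = 2.3000000 − 2.5541000·(2.3000000 − 2.2000000) / (2.5541000 − (-1.5944000)) = 2.3000000 − (0.2554100)/(4.1485000) = 2.2384332
h(2.2384332) = -0.0716335
t_3 = 2.2384332 − (-0.0716335)·(2.2384332 − 2.3000000) / (-0.0716335 − 2.5541000) = 2.2384332 − (0.0044102)/(-2.6257335) = 2.2401128
h(2.2401128) = -0.0030814
t_4 = 2.2401128 − (-0.0030814)·(2.2401128 − 2.2384332) / (-0.0030814 − (-0.0716335)) = 2.2401128 − (-0.0000052)/(0.0685521) = 2.2401883

2.24019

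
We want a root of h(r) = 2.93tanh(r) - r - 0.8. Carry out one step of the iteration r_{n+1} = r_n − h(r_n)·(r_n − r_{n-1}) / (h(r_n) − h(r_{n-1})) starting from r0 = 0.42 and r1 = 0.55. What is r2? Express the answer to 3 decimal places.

0.463

h(0.42) = -0.05699, h(0.55) = 0.11652
r2 = 0.55000 − 0.11652·(0.55000 − 0.42000) / (0.11652 − (-0.05699)) = 0.55000 − (0.01515)/(0.17352) = 0.46270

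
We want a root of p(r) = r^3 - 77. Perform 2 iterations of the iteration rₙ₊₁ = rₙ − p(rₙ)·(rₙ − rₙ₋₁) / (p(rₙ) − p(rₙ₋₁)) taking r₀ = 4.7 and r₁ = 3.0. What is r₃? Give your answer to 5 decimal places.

4.30951

p(4.7) = 26.8230000, p(3.0) = -50.0000000
r₂ = 3.0000000 − (-50.0000000)·(3.0000000 − 4.7000000) / (-50.0000000 − 26.8230000) = 3.0000000 − (85.0000000)/(-76.8230000) = 4.1064395
p(4.1064395) = -7.7537468
r₃ = 4.1064395 − (-7.7537468)·(4.1064395 − 3.0000000) / (-7.7537468 − (-50.0000000)) = 4.1064395 − (-8.5790516)/(42.2462532) = 4.3095120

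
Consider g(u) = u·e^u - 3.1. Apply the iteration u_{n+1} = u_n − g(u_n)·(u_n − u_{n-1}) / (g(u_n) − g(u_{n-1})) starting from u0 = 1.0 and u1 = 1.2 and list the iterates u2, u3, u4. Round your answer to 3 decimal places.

1.060, 1.066, 1.067

g(1.0) = -0.38172, g(1.2) = 0.88414
u2 = 1.20000 − 0.88414·(1.20000 − 1.00000) / (0.88414 − (-0.38172)) = 1.20000 − (0.17683)/(1.26586) = 1.06031
g(1.06031) = -0.03860
u3 = 1.06031 − (-0.03860)·(1.06031 − 1.20000) / (-0.03860 − 0.88414) = 1.06031 − (0.00539)/(-0.92274) = 1.06615
g(1.06615) = -0.00369
u4 = 1.06615 − (-0.00369)·(1.06615 − 1.06031) / (-0.00369 − (-0.03860)) = 1.06615 − (-0.00002)/(0.03492) = 1.06677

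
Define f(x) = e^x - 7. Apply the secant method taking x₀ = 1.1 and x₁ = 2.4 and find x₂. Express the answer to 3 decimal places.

1.748

f(1.1) = -3.99583, f(2.4) = 4.02318
x₂ = 2.40000 − 4.02318·(2.40000 − 1.10000) / (4.02318 − (-3.99583)) = 2.40000 − (5.23013)/(8.01901) = 1.74778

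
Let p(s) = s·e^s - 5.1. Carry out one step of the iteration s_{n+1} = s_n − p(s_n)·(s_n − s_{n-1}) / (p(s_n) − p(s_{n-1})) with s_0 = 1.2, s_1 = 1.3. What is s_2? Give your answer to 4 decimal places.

p(1.2) = -1.115860, p(1.3) = -0.329914
s_2 = 1.300000 − (-0.329914)·(1.300000 − 1.200000) / (-0.329914 − (-1.115860)) = 1.300000 − (-0.032991)/(0.785945) = 1.341977

1.3420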